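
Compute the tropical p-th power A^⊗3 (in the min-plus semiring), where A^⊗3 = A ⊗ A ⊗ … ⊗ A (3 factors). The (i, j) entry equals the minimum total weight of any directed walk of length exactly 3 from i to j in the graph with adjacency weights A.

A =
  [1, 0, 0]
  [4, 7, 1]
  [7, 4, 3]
A^⊗3 =
  [3, 2, 2]
  [6, 5, 5]
  [9, 8, 8]

Each entry (A^⊗3)_ij equals the minimum over all length-3 walks i = v_0 → v_1 → … → v_3 = j of Σ_t A[v_t][v_{t+1}]. For example, for (i, j) = (0, 2) we minimise over 9 possible intermediate vertex sequences; the minimum is 2, attained along the walk 0 → 0 → 0 → 2.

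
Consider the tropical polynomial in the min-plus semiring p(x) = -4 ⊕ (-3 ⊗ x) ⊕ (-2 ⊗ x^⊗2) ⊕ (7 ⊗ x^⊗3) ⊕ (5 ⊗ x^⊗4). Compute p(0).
p(0) = -4

A tropical monomial a ⊗ x^⊗i evaluates to a + i · x. Evaluating each term at x = 0:
  Term 0 contributes -4 + 0 · 0 = -4
  Term 1 contributes -3 + 1 · 0 = -3
  Term 2 contributes -2 + 2 · 0 = -2
  Term 3 contributes 7 + 3 · 0 = 7
  Term 4 contributes 5 + 4 · 0 = 5
p(0) = ⊕ of these = min[-4, -3, -2, 7, 5] = -4.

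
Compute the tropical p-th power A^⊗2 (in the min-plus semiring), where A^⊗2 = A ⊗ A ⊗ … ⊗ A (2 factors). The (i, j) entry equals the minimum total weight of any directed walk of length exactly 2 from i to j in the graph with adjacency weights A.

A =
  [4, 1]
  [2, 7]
A^⊗2 =
  [3, 5]
  [6, 3]

Each entry (A^⊗2)_ij equals the minimum over all length-2 walks i = v_0 → v_1 → … → v_2 = j of Σ_t A[v_t][v_{t+1}]. For example, for (i, j) = (0, 1) we minimise over 2 possible intermediate vertex sequences; the minimum is 5, attained along the walk 0 → 0 → 1.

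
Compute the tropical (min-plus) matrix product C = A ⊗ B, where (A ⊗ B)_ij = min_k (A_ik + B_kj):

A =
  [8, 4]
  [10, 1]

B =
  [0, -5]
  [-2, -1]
A ⊗ B =
  [2, 3]
  [-1, 0]

Apply the min-plus product entry-by-entry:
  C[0][0] = min over k of (A[0][0] + B[0][0] = 8 + 0 = 8, A[0][1] + B[1][0] = 4 + -2 = 2) = 2 (attained at k = 1)
  C[0][1] = min over k of (A[0][0] + B[0][1] = 8 + -5 = 3, A[0][1] + B[1][1] = 4 + -1 = 3) = 3 (attained at k = 0)
  C[1][0] = min over k of (A[1][0] + B[0][0] = 10 + 0 = 10, A[1][1] + B[1][0] = 1 + -2 = -1) = -1 (attained at k = 1)
  C[1][1] = min over k of (A[1][0] + B[0][1] = 10 + -5 = 5, A[1][1] + B[1][1] = 1 + -1 = 0) = 0 (attained at k = 1)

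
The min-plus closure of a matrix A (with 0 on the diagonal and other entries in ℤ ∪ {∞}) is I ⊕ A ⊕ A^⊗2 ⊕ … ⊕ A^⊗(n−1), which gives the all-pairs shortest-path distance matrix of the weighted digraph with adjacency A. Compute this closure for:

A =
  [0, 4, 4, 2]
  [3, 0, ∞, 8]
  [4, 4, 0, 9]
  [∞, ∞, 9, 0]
Closure =
  [0, 4, 4, 2]
  [3, 0, 7, 5]
  [4, 4, 0, 6]
  [13, 13, 9, 0]

This is the Floyd-Warshall all-pairs shortest-path computation. For each intermediate vertex k = 0, 1, …, 3, update dist[i][j] ← min(dist[i][j], dist[i][k] + dist[k][j]). The final matrix gives, for each (i, j), the minimum total weight of any directed path from i to j (possibly empty when i = j).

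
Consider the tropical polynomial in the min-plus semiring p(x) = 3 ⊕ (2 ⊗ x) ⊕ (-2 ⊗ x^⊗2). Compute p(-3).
p(-3) = -8

A tropical monomial a ⊗ x^⊗i evaluates to a + i · x. Evaluating each term at x = -3:
  Term 0 contributes 3 + 0 · -3 = 3
  Term 1 contributes 2 + 1 · -3 = -1
  Term 2 contributes -2 + 2 · -3 = -8
p(-3) = ⊕ of these = min[3, -1, -8] = -8.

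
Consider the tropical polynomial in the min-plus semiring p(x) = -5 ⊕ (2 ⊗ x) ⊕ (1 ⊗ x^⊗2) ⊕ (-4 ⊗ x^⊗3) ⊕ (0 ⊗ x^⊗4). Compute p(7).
p(7) = -5

A tropical monomial a ⊗ x^⊗i evaluates to a + i · x. Evaluating each term at x = 7:
  Term 0 contributes -5 + 0 · 7 = -5
  Term 1 contributes 2 + 1 · 7 = 9
  Term 2 contributes 1 + 2 · 7 = 15
  Term 3 contributes -4 + 3 · 7 = 17
  Term 4 contributes 0 + 4 · 7 = 28
p(7) = ⊕ of these = min[-5, 9, 15, 17, 28] = -5.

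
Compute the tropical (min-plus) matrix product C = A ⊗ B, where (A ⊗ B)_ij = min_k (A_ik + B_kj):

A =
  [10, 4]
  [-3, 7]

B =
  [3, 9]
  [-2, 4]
A ⊗ B =
  [2, 8]
  [0, 6]

Apply the min-plus product entry-by-entry:
  C[0][0] = min over k of (A[0][0] + B[0][0] = 10 + 3 = 13, A[0][1] + B[1][0] = 4 + -2 = 2) = 2 (attained at k = 1)
  C[0][1] = min over k of (A[0][0] + B[0][1] = 10 + 9 = 19, A[0][1] + B[1][1] = 4 + 4 = 8) = 8 (attained at k = 1)
  C[1][0] = min over k of (A[1][0] + B[0][0] = -3 + 3 = 0, A[1][1] + B[1][0] = 7 + -2 = 5) = 0 (attained at k = 0)
  C[1][1] = min over k of (A[1][0] + B[0][1] = -3 + 9 = 6, A[1][1] + B[1][1] = 7 + 4 = 11) = 6 (attained at k = 0)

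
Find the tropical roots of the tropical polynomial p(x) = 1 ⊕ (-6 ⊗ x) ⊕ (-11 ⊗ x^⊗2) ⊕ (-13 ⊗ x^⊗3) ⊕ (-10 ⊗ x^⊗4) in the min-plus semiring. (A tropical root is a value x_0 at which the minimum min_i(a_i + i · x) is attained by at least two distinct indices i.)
Roots: {-3, 2, 5, 7}

Each tropical root is a break point of the lower envelope of the lines y = a_i + i · x (there are 5 lines, with slopes 0, 1, ..., 4). Only the lines that attain the minimum somewhere contribute to roots; other lines are dominated. Here the surviving (envelope) indices are i = 4, i = 3, i = 2, i = 1, i = 0.
Intersections between consecutive envelope lines give the roots: for adjacent envelope indices i < j the intersection is x = (a_i − a_j) / (j − i). Reading off the sorted break points: {-3, 2, 5, 7}.
Verification: at each break x_0, at least two indices attain the minimum of min_i(a_i + i · x_0).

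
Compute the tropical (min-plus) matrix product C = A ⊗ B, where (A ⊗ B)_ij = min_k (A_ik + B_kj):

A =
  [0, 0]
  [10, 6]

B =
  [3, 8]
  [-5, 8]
A ⊗ B =
  [-5, 8]
  [1, 14]

Apply the min-plus product entry-by-entry:
  C[0][0] = min over k of (A[0][0] + B[0][0] = 0 + 3 = 3, A[0][1] + B[1][0] = 0 + -5 = -5) = -5 (attained at k = 1)
  C[0][1] = min over k of (A[0][0] + B[0][1] = 0 + 8 = 8, A[0][1] + B[1][1] = 0 + 8 = 8) = 8 (attained at k = 0)
  C[1][0] = min over k of (A[1][0] + B[0][0] = 10 + 3 = 13, A[1][1] + B[1][0] = 6 + -5 = 1) = 1 (attained at k = 1)
  C[1][1] = min over k of (A[1][0] + B[0][1] = 10 + 8 = 18, A[1][1] + B[1][1] = 6 + 8 = 14) = 14 (attained at k = 1)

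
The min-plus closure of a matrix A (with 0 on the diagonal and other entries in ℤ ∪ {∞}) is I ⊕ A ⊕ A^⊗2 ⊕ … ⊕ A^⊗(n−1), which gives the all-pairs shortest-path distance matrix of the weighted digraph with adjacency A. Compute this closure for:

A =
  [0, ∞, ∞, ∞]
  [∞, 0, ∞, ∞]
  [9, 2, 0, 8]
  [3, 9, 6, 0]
Closure =
  [0, ∞, ∞, ∞]
  [∞, 0, ∞, ∞]
  [9, 2, 0, 8]
  [3, 8, 6, 0]

This is the Floyd-Warshall all-pairs shortest-path computation. For each intermediate vertex k = 0, 1, …, 3, update dist[i][j] ← min(dist[i][j], dist[i][k] + dist[k][j]). The final matrix gives, for each (i, j), the minimum total weight of any directed path from i to j (possibly empty when i = j).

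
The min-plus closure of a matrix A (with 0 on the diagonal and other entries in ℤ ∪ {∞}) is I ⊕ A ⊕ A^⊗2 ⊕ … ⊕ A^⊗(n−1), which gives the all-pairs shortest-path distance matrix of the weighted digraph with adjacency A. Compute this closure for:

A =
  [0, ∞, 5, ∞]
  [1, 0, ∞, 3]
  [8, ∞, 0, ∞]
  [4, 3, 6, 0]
Closure =
  [0, ∞, 5, ∞]
  [1, 0, 6, 3]
  [8, ∞, 0, ∞]
  [4, 3, 6, 0]

This is the Floyd-Warshall all-pairs shortest-path computation. For each intermediate vertex k = 0, 1, …, 3, update dist[i][j] ← min(dist[i][j], dist[i][k] + dist[k][j]). The final matrix gives, for each (i, j), the minimum total weight of any directed path from i to j (possibly empty when i = j).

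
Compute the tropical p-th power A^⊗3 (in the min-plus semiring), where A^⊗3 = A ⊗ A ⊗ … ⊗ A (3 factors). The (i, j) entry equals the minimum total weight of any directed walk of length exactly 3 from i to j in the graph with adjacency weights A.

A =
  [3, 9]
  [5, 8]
A^⊗3 =
  [9, 15]
  [11, 17]

Each entry (A^⊗3)_ij equals the minimum over all length-3 walks i = v_0 → v_1 → … → v_3 = j of Σ_t A[v_t][v_{t+1}]. For example, for (i, j) = (0, 1) we minimise over 4 possible intermediate vertex sequences; the minimum is 15, attained along the walk 0 → 0 → 0 → 1.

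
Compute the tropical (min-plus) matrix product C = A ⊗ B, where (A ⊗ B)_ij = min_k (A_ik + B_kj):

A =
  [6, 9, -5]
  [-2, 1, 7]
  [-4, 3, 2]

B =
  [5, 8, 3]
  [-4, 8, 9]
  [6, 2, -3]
A ⊗ B =
  [1, -3, -8]
  [-3, 6, 1]
  [-1, 4, -1]

Apply the min-plus product entry-by-entry:
  C[0][0] = min over k of (A[0][0] + B[0][0] = 6 + 5 = 11, A[0][1] + B[1][0] = 9 + -4 = 5, A[0][2] + B[2][0] = -5 + 6 = 1) = 1 (attained at k = 2)
  C[0][1] = min over k of (A[0][0] + B[0][1] = 6 + 8 = 14, A[0][1] + B[1][1] = 9 + 8 = 17, A[0][2] + B[2][1] = -5 + 2 = -3) = -3 (attained at k = 2)
  C[0][2] = min over k of (A[0][0] + B[0][2] = 6 + 3 = 9, A[0][1] + B[1][2] = 9 + 9 = 18, A[0][2] + B[2][2] = -5 + -3 = -8) = -8 (attained at k = 2)
  C[1][0] = min over k of (A[1][0] + B[0][0] = -2 + 5 = 3, A[1][1] + B[1][0] = 1 + -4 = -3, A[1][2] + B[2][0] = 7 + 6 = 13) = -3 (attained at k = 1)
  C[1][1] = min over k of (A[1][0] + B[0][1] = -2 + 8 = 6, A[1][1] + B[1][1] = 1 + 8 = 9, A[1][2] + B[2][1] = 7 + 2 = 9) = 6 (attained at k = 0)
  C[1][2] = min over k of (A[1][0] + B[0][2] = -2 + 3 = 1, A[1][1] + B[1][2] = 1 + 9 = 10, A[1][2] + B[2][2] = 7 + -3 = 4) = 1 (attained at k = 0)
  C[2][0] = min over k of (A[2][0] + B[0][0] = -4 + 5 = 1, A[2][1] + B[1][0] = 3 + -4 = -1, A[2][2] + B[2][0] = 2 + 6 = 8) = -1 (attained at k = 1)
  C[2][1] = min over k of (A[2][0] + B[0][1] = -4 + 8 = 4, A[2][1] + B[1][1] = 3 + 8 = 11, A[2][2] + B[2][1] = 2 + 2 = 4) = 4 (attained at k = 0)
  C[2][2] = min over k of (A[2][0] + B[0][2] = -4 + 3 = -1, A[2][1] + B[1][2] = 3 + 9 = 12, A[2][2] + B[2][2] = 2 + -3 = -1) = -1 (attained at k = 0)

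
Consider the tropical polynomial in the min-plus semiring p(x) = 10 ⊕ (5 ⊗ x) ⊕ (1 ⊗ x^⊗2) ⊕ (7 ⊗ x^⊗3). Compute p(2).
p(2) = 5

A tropical monomial a ⊗ x^⊗i evaluates to a + i · x. Evaluating each term at x = 2:
  Term 0 contributes 10 + 0 · 2 = 10
  Term 1 contributes 5 + 1 · 2 = 7
  Term 2 contributes 1 + 2 · 2 = 5
  Term 3 contributes 7 + 3 · 2 = 13
p(2) = ⊕ of these = min[10, 7, 5, 13] = 5.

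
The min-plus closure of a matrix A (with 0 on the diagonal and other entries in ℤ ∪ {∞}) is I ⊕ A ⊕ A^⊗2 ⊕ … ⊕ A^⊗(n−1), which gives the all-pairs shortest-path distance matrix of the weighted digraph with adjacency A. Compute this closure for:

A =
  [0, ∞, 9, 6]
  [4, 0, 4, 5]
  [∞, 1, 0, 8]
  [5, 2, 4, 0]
Closure =
  [0, 8, 9, 6]
  [4, 0, 4, 5]
  [5, 1, 0, 6]
  [5, 2, 4, 0]

This is the Floyd-Warshall all-pairs shortest-path computation. For each intermediate vertex k = 0, 1, …, 3, update dist[i][j] ← min(dist[i][j], dist[i][k] + dist[k][j]). The final matrix gives, for each (i, j), the minimum total weight of any directed path from i to j (possibly empty when i = j).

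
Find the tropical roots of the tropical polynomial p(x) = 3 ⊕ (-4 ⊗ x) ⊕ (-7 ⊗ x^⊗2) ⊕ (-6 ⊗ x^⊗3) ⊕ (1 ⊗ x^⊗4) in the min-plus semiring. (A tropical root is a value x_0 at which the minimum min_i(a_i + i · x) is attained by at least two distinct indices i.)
Roots: {-7, -1, 3, 7}

Each tropical root is a break point of the lower envelope of the lines y = a_i + i · x (there are 5 lines, with slopes 0, 1, ..., 4). Only the lines that attain the minimum somewhere contribute to roots; other lines are dominated. Here the surviving (envelope) indices are i = 4, i = 3, i = 2, i = 1, i = 0.
Intersections between consecutive envelope lines give the roots: for adjacent envelope indices i < j the intersection is x = (a_i − a_j) / (j − i). Reading off the sorted break points: {-7, -1, 3, 7}.
Verification: at each break x_0, at least two indices attain the minimum of min_i(a_i + i · x_0).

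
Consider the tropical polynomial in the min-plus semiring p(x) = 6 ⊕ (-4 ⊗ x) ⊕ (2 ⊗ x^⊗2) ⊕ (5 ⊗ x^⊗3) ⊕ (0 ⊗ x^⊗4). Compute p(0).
p(0) = -4

A tropical monomial a ⊗ x^⊗i evaluates to a + i · x. Evaluating each term at x = 0:
  Term 0 contributes 6 + 0 · 0 = 6
  Term 1 contributes -4 + 1 · 0 = -4
  Term 2 contributes 2 + 2 · 0 = 2
  Term 3 contributes 5 + 3 · 0 = 5
  Term 4 contributes 0 + 4 · 0 = 0
p(0) = ⊕ of these = min[6, -4, 2, 5, 0] = -4.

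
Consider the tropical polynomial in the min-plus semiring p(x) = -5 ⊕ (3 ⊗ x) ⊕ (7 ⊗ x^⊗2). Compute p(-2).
p(-2) = -5

A tropical monomial a ⊗ x^⊗i evaluates to a + i · x. Evaluating each term at x = -2:
  Term 0 contributes -5 + 0 · -2 = -5
  Term 1 contributes 3 + 1 · -2 = 1
  Term 2 contributes 7 + 2 · -2 = 3
p(-2) = ⊕ of these = min[-5, 1, 3] = -5.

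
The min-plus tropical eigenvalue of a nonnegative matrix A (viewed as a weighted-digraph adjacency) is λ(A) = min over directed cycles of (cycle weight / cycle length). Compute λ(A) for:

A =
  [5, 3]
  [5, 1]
λ(A) = 1

Enumerate directed cycles and compute their means (weight / length). Sample:
  cycle 0 → 0: weight = 5, length = 1, mean = 5/1 ≈ 5.000
  cycle 1 → 1: weight = 1, length = 1, mean = 1/1 ≈ 1.000
  cycle 0 → 1 → 0: weight = 8, length = 2, mean = 8/2 ≈ 4.000
  cycle 1 → 0 → 1: weight = 8, length = 2, mean = 8/2 ≈ 4.000
Minimum mean = 1.000, attained e.g. along the cycle 1 → 1 with weight 1 and length 1. So λ(A) = 1/1 = 1.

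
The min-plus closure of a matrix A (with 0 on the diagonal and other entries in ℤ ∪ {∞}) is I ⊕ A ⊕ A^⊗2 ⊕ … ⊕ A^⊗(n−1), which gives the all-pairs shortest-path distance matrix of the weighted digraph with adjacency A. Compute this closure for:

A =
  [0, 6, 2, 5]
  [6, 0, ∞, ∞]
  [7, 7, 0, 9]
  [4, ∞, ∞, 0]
Closure =
  [0, 6, 2, 5]
  [6, 0, 8, 11]
  [7, 7, 0, 9]
  [4, 10, 6, 0]

This is the Floyd-Warshall all-pairs shortest-path computation. For each intermediate vertex k = 0, 1, …, 3, update dist[i][j] ← min(dist[i][j], dist[i][k] + dist[k][j]). The final matrix gives, for each (i, j), the minimum total weight of any directed path from i to j (possibly empty when i = j).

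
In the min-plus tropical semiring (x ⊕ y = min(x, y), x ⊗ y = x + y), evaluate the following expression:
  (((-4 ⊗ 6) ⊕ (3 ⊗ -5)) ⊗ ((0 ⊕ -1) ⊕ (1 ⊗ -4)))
(((-4 ⊗ 6) ⊕ (3 ⊗ -5)) ⊗ ((0 ⊕ -1) ⊕ (1 ⊗ -4))) = -5

Expand innermost to outermost. Recall ⊕ takes the minimum of its arguments and ⊗ takes their sum. Working out the expression (((-4 ⊗ 6) ⊕ (3 ⊗ -5)) ⊗ ((0 ⊕ -1) ⊕ (1 ⊗ -4))) gives -5.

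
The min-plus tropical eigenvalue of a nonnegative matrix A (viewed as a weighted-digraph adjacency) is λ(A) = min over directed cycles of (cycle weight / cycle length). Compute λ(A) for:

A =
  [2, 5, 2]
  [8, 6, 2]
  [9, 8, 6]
λ(A) = 2

Enumerate directed cycles and compute their means (weight / length). Sample:
  cycle 0 → 0: weight = 2, length = 1, mean = 2/1 ≈ 2.000
  cycle 1 → 1: weight = 6, length = 1, mean = 6/1 ≈ 6.000
  cycle 2 → 2: weight = 6, length = 1, mean = 6/1 ≈ 6.000
  cycle 0 → 1 → 0: weight = 13, length = 2, mean = 13/2 ≈ 6.500
  cycle 0 → 2 → 0: weight = 11, length = 2, mean = 11/2 ≈ 5.500
  cycle 1 → 0 → 1: weight = 13, length = 2, mean = 13/2 ≈ 6.500
Minimum mean = 2.000, attained e.g. along the cycle 0 → 0 with weight 2 and length 1. So λ(A) = 2/1 = 2.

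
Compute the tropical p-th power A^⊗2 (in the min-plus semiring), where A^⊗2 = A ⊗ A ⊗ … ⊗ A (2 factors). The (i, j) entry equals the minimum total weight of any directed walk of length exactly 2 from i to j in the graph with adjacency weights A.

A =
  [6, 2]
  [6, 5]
A^⊗2 =
  [8, 7]
  [11, 8]

Each entry (A^⊗2)_ij equals the minimum over all length-2 walks i = v_0 → v_1 → … → v_2 = j of Σ_t A[v_t][v_{t+1}]. For example, for (i, j) = (0, 1) we minimise over 2 possible intermediate vertex sequences; the minimum is 7, attained along the walk 0 → 1 → 1.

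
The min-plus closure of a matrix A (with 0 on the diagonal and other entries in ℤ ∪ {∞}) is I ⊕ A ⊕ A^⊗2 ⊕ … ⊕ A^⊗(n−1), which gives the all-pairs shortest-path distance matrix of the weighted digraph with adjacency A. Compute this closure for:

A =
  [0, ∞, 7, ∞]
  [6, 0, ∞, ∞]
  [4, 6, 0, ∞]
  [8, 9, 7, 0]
Closure =
  [0, 13, 7, ∞]
  [6, 0, 13, ∞]
  [4, 6, 0, ∞]
  [8, 9, 7, 0]

This is the Floyd-Warshall all-pairs shortest-path computation. For each intermediate vertex k = 0, 1, …, 3, update dist[i][j] ← min(dist[i][j], dist[i][k] + dist[k][j]). The final matrix gives, for each (i, j), the minimum total weight of any directed path from i to j (possibly empty when i = j).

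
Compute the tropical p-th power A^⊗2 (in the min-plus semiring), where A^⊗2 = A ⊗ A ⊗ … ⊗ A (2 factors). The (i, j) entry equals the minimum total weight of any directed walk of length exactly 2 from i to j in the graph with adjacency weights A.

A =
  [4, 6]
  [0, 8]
A^⊗2 =
  [6, 10]
  [4, 6]

Each entry (A^⊗2)_ij equals the minimum over all length-2 walks i = v_0 → v_1 → … → v_2 = j of Σ_t A[v_t][v_{t+1}]. For example, for (i, j) = (0, 1) we minimise over 2 possible intermediate vertex sequences; the minimum is 10, attained along the walk 0 → 0 → 1.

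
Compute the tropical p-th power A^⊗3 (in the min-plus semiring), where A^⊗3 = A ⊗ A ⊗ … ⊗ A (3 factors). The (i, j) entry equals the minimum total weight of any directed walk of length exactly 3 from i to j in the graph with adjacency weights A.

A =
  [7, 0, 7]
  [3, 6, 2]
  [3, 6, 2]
A^⊗3 =
  [5, 3, 4]
  [6, 5, 5]
  [6, 5, 5]

Each entry (A^⊗3)_ij equals the minimum over all length-3 walks i = v_0 → v_1 → … → v_3 = j of Σ_t A[v_t][v_{t+1}]. For example, for (i, j) = (0, 2) we minimise over 9 possible intermediate vertex sequences; the minimum is 4, attained along the walk 0 → 1 → 2 → 2.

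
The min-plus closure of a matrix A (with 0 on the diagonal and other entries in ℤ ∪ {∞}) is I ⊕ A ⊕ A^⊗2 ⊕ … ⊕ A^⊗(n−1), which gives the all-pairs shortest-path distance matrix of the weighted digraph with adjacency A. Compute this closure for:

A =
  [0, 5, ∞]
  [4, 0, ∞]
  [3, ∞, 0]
Closure =
  [0, 5, ∞]
  [4, 0, ∞]
  [3, 8, 0]

This is the Floyd-Warshall all-pairs shortest-path computation. For each intermediate vertex k = 0, 1, …, 2, update dist[i][j] ← min(dist[i][j], dist[i][k] + dist[k][j]). The final matrix gives, for each (i, j), the minimum total weight of any directed path from i to j (possibly empty when i = j).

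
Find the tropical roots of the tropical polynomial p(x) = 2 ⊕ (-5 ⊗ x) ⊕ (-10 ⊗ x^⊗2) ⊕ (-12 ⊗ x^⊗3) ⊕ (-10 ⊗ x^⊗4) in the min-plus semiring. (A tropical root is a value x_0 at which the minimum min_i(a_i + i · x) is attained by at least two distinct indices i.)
Roots: {-2, 2, 5, 7}

Each tropical root is a break point of the lower envelope of the lines y = a_i + i · x (there are 5 lines, with slopes 0, 1, ..., 4). Only the lines that attain the minimum somewhere contribute to roots; other lines are dominated. Here the surviving (envelope) indices are i = 4, i = 3, i = 2, i = 1, i = 0.
Intersections between consecutive envelope lines give the roots: for adjacent envelope indices i < j the intersection is x = (a_i − a_j) / (j − i). Reading off the sorted break points: {-2, 2, 5, 7}.
Verification: at each break x_0, at least two indices attain the minimum of min_i(a_i + i · x_0).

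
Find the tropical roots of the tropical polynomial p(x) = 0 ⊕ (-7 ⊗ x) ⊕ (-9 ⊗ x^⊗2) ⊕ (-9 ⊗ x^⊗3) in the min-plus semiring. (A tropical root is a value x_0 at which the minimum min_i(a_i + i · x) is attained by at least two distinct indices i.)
Roots: {0, 2, 7}

Each tropical root is a break point of the lower envelope of the lines y = a_i + i · x (there are 4 lines, with slopes 0, 1, ..., 3). Only the lines that attain the minimum somewhere contribute to roots; other lines are dominated. Here the surviving (envelope) indices are i = 3, i = 2, i = 1, i = 0.
Intersections between consecutive envelope lines give the roots: for adjacent envelope indices i < j the intersection is x = (a_i − a_j) / (j − i). Reading off the sorted break points: {0, 2, 7}.
Verification: at each break x_0, at least two indices attain the minimum of min_i(a_i + i · x_0).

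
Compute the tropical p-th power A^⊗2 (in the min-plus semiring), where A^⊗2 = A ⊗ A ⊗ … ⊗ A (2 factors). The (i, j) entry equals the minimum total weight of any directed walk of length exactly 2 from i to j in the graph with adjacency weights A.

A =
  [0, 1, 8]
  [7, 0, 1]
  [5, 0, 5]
A^⊗2 =
  [0, 1, 2]
  [6, 0, 1]
  [5, 0, 1]

Each entry (A^⊗2)_ij equals the minimum over all length-2 walks i = v_0 → v_1 → … → v_2 = j of Σ_t A[v_t][v_{t+1}]. For example, for (i, j) = (0, 2) we minimise over 3 possible intermediate vertex sequences; the minimum is 2, attained along the walk 0 → 1 → 2.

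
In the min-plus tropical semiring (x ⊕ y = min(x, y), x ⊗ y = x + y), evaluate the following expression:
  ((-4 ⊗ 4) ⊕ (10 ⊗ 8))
((-4 ⊗ 4) ⊕ (10 ⊗ 8)) = 0

Expand innermost to outermost. Recall ⊕ takes the minimum of its arguments and ⊗ takes their sum. Working out the expression ((-4 ⊗ 4) ⊕ (10 ⊗ 8)) gives 0.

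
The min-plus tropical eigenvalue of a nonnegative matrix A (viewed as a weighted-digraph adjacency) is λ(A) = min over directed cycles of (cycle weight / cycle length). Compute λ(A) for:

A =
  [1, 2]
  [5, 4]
λ(A) = 1

Enumerate directed cycles and compute their means (weight / length). Sample:
  cycle 0 → 0: weight = 1, length = 1, mean = 1/1 ≈ 1.000
  cycle 1 → 1: weight = 4, length = 1, mean = 4/1 ≈ 4.000
  cycle 0 → 1 → 0: weight = 7, length = 2, mean = 7/2 ≈ 3.500
  cycle 1 → 0 → 1: weight = 7, length = 2, mean = 7/2 ≈ 3.500
Minimum mean = 1.000, attained e.g. along the cycle 0 → 0 with weight 1 and length 1. So λ(A) = 1/1 = 1.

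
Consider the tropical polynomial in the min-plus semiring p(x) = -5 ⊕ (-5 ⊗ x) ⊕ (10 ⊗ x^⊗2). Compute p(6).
p(6) = -5

A tropical monomial a ⊗ x^⊗i evaluates to a + i · x. Evaluating each term at x = 6:
  Term 0 contributes -5 + 0 · 6 = -5
  Term 1 contributes -5 + 1 · 6 = 1
  Term 2 contributes 10 + 2 · 6 = 22
p(6) = ⊕ of these = min[-5, 1, 22] = -5.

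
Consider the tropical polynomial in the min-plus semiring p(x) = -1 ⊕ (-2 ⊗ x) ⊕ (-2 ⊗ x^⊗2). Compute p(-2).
p(-2) = -6

A tropical monomial a ⊗ x^⊗i evaluates to a + i · x. Evaluating each term at x = -2:
  Term 0 contributes -1 + 0 · -2 = -1
  Term 1 contributes -2 + 1 · -2 = -4
  Term 2 contributes -2 + 2 · -2 = -6
p(-2) = ⊕ of these = min[-1, -4, -6] = -6.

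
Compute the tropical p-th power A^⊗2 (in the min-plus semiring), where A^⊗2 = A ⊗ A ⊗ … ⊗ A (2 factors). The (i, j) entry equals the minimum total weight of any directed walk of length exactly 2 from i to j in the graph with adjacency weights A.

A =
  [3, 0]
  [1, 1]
A^⊗2 =
  [1, 1]
  [2, 1]

Each entry (A^⊗2)_ij equals the minimum over all length-2 walks i = v_0 → v_1 → … → v_2 = j of Σ_t A[v_t][v_{t+1}]. For example, for (i, j) = (0, 1) we minimise over 2 possible intermediate vertex sequences; the minimum is 1, attained along the walk 0 → 1 → 1.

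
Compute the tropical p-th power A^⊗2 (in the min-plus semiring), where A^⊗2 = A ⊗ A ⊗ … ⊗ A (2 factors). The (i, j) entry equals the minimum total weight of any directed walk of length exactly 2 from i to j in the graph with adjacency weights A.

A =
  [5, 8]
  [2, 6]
A^⊗2 =
  [10, 13]
  [7, 10]

Each entry (A^⊗2)_ij equals the minimum over all length-2 walks i = v_0 → v_1 → … → v_2 = j of Σ_t A[v_t][v_{t+1}]. For example, for (i, j) = (0, 1) we minimise over 2 possible intermediate vertex sequences; the minimum is 13, attained along the walk 0 → 0 → 1.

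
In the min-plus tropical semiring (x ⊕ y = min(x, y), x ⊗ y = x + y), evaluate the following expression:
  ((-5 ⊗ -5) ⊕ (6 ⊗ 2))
((-5 ⊗ -5) ⊕ (6 ⊗ 2)) = -10

Expand innermost to outermost. Recall ⊕ takes the minimum of its arguments and ⊗ takes their sum. Working out the expression ((-5 ⊗ -5) ⊕ (6 ⊗ 2)) gives -10.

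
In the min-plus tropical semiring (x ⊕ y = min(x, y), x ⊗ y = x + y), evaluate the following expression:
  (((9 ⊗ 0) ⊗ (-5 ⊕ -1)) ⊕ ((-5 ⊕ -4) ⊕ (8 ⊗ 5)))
(((9 ⊗ 0) ⊗ (-5 ⊕ -1)) ⊕ ((-5 ⊕ -4) ⊕ (8 ⊗ 5))) = -5

Expand innermost to outermost. Recall ⊕ takes the minimum of its arguments and ⊗ takes their sum. Working out the expression (((9 ⊗ 0) ⊗ (-5 ⊕ -1)) ⊕ ((-5 ⊕ -4) ⊕ (8 ⊗ 5))) gives -5.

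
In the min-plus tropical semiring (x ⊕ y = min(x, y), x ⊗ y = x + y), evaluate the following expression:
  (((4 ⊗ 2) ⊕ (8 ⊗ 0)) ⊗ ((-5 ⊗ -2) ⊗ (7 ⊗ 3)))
(((4 ⊗ 2) ⊕ (8 ⊗ 0)) ⊗ ((-5 ⊗ -2) ⊗ (7 ⊗ 3))) = 9

Expand innermost to outermost. Recall ⊕ takes the minimum of its arguments and ⊗ takes their sum. Working out the expression (((4 ⊗ 2) ⊕ (8 ⊗ 0)) ⊗ ((-5 ⊗ -2) ⊗ (7 ⊗ 3))) gives 9.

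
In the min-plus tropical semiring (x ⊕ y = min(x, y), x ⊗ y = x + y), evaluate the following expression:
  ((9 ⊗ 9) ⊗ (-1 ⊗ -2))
((9 ⊗ 9) ⊗ (-1 ⊗ -2)) = 15

Expand innermost to outermost. Recall ⊕ takes the minimum of its arguments and ⊗ takes their sum. Working out the expression ((9 ⊗ 9) ⊗ (-1 ⊗ -2)) gives 15.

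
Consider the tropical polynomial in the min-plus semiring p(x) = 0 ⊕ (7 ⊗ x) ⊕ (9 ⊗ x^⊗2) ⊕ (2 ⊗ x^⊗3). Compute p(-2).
p(-2) = -4

A tropical monomial a ⊗ x^⊗i evaluates to a + i · x. Evaluating each term at x = -2:
  Term 0 contributes 0 + 0 · -2 = 0
  Term 1 contributes 7 + 1 · -2 = 5
  Term 2 contributes 9 + 2 · -2 = 5
  Term 3 contributes 2 + 3 · -2 = -4
p(-2) = ⊕ of these = min[0, 5, 5, -4] = -4.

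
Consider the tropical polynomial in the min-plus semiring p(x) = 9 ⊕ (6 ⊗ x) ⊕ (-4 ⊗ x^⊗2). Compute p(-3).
p(-3) = -10

A tropical monomial a ⊗ x^⊗i evaluates to a + i · x. Evaluating each term at x = -3:
  Term 0 contributes 9 + 0 · -3 = 9
  Term 1 contributes 6 + 1 · -3 = 3
  Term 2 contributes -4 + 2 · -3 = -10
p(-3) = ⊕ of these = min[9, 3, -10] = -10.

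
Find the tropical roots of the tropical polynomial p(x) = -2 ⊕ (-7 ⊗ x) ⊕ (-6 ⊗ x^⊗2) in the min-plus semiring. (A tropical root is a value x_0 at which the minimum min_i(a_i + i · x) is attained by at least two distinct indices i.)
Roots: {-1, 5}

Each tropical root is a break point of the lower envelope of the lines y = a_i + i · x (there are 3 lines, with slopes 0, 1, ..., 2). Only the lines that attain the minimum somewhere contribute to roots; other lines are dominated. Here the surviving (envelope) indices are i = 2, i = 1, i = 0.
Intersections between consecutive envelope lines give the roots: for adjacent envelope indices i < j the intersection is x = (a_i − a_j) / (j − i). Reading off the sorted break points: {-1, 5}.
Verification: at each break x_0, at least two indices attain the minimum of min_i(a_i + i · x_0).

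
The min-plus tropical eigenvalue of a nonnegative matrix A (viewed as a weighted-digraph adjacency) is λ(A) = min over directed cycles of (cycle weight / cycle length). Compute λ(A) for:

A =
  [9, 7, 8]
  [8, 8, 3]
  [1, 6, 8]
λ(A) = 11/3

Enumerate directed cycles and compute their means (weight / length). Sample:
  cycle 0 → 0: weight = 9, length = 1, mean = 9/1 ≈ 9.000
  cycle 1 → 1: weight = 8, length = 1, mean = 8/1 ≈ 8.000
  cycle 2 → 2: weight = 8, length = 1, mean = 8/1 ≈ 8.000
  cycle 0 → 1 → 0: weight = 15, length = 2, mean = 15/2 ≈ 7.500
  cycle 0 → 2 → 0: weight = 9, length = 2, mean = 9/2 ≈ 4.500
  cycle 1 → 0 → 1: weight = 15, length = 2, mean = 15/2 ≈ 7.500
Minimum mean = 3.667, attained e.g. along the cycle 0 → 1 → 2 → 0 with weight 11 and length 3. So λ(A) = 11/3 = 11/3.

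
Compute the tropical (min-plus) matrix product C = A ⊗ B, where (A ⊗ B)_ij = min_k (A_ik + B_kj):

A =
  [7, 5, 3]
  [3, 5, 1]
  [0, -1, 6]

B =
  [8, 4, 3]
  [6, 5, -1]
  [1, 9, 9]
A ⊗ B =
  [4, 10, 4]
  [2, 7, 4]
  [5, 4, -2]

Apply the min-plus product entry-by-entry:
  C[0][0] = min over k of (A[0][0] + B[0][0] = 7 + 8 = 15, A[0][1] + B[1][0] = 5 + 6 = 11, A[0][2] + B[2][0] = 3 + 1 = 4) = 4 (attained at k = 2)
  C[0][1] = min over k of (A[0][0] + B[0][1] = 7 + 4 = 11, A[0][1] + B[1][1] = 5 + 5 = 10, A[0][2] + B[2][1] = 3 + 9 = 12) = 10 (attained at k = 1)
  C[0][2] = min over k of (A[0][0] + B[0][2] = 7 + 3 = 10, A[0][1] + B[1][2] = 5 + -1 = 4, A[0][2] + B[2][2] = 3 + 9 = 12) = 4 (attained at k = 1)
  C[1][0] = min over k of (A[1][0] + B[0][0] = 3 + 8 = 11, A[1][1] + B[1][0] = 5 + 6 = 11, A[1][2] + B[2][0] = 1 + 1 = 2) = 2 (attained at k = 2)
  C[1][1] = min over k of (A[1][0] + B[0][1] = 3 + 4 = 7, A[1][1] + B[1][1] = 5 + 5 = 10, A[1][2] + B[2][1] = 1 + 9 = 10) = 7 (attained at k = 0)
  C[1][2] = min over k of (A[1][0] + B[0][2] = 3 + 3 = 6, A[1][1] + B[1][2] = 5 + -1 = 4, A[1][2] + B[2][2] = 1 + 9 = 10) = 4 (attained at k = 1)
  C[2][0] = min over k of (A[2][0] + B[0][0] = 0 + 8 = 8, A[2][1] + B[1][0] = -1 + 6 = 5, A[2][2] + B[2][0] = 6 + 1 = 7) = 5 (attained at k = 1)
  C[2][1] = min over k of (A[2][0] + B[0][1] = 0 + 4 = 4, A[2][1] + B[1][1] = -1 + 5 = 4, A[2][2] + B[2][1] = 6 + 9 = 15) = 4 (attained at k = 0)
  C[2][2] = min over k of (A[2][0] + B[0][2] = 0 + 3 = 3, A[2][1] + B[1][2] = -1 + -1 = -2, A[2][2] + B[2][2] = 6 + 9 = 15) = -2 (attained at k = 1)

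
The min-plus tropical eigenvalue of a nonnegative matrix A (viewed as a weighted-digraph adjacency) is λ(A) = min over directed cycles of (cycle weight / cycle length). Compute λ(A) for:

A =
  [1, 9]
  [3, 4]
λ(A) = 1

Enumerate directed cycles and compute their means (weight / length). Sample:
  cycle 0 → 0: weight = 1, length = 1, mean = 1/1 ≈ 1.000
  cycle 1 → 1: weight = 4, length = 1, mean = 4/1 ≈ 4.000
  cycle 0 → 1 → 0: weight = 12, length = 2, mean = 12/2 ≈ 6.000
  cycle 1 → 0 → 1: weight = 12, length = 2, mean = 12/2 ≈ 6.000
Minimum mean = 1.000, attained e.g. along the cycle 0 → 0 with weight 1 and length 1. So λ(A) = 1/1 = 1.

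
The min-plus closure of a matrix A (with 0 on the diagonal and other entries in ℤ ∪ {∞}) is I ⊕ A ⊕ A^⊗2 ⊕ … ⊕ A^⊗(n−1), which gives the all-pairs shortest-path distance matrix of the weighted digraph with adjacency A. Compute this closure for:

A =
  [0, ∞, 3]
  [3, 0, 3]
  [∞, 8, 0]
Closure =
  [0, 11, 3]
  [3, 0, 3]
  [11, 8, 0]

This is the Floyd-Warshall all-pairs shortest-path computation. For each intermediate vertex k = 0, 1, …, 2, update dist[i][j] ← min(dist[i][j], dist[i][k] + dist[k][j]). The final matrix gives, for each (i, j), the minimum total weight of any directed path from i to j (possibly empty when i = j).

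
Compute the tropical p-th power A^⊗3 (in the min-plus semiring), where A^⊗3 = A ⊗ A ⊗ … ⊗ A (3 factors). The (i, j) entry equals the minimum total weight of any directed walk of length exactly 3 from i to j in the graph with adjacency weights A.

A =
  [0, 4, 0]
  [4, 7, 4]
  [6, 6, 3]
A^⊗3 =
  [0, 4, 0]
  [4, 8, 4]
  [6, 10, 6]

Each entry (A^⊗3)_ij equals the minimum over all length-3 walks i = v_0 → v_1 → … → v_3 = j of Σ_t A[v_t][v_{t+1}]. For example, for (i, j) = (0, 2) we minimise over 9 possible intermediate vertex sequences; the minimum is 0, attained along the walk 0 → 0 → 0 → 2.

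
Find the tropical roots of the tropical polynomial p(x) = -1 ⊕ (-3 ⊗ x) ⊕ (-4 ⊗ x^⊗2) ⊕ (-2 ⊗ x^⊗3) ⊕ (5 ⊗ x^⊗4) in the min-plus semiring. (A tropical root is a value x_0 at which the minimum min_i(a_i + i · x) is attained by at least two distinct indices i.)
Roots: {-7, -2, 1, 2}

Each tropical root is a break point of the lower envelope of the lines y = a_i + i · x (there are 5 lines, with slopes 0, 1, ..., 4). Only the lines that attain the minimum somewhere contribute to roots; other lines are dominated. Here the surviving (envelope) indices are i = 4, i = 3, i = 2, i = 1, i = 0.
Intersections between consecutive envelope lines give the roots: for adjacent envelope indices i < j the intersection is x = (a_i − a_j) / (j − i). Reading off the sorted break points: {-7, -2, 1, 2}.
Verification: at each break x_0, at least two indices attain the minimum of min_i(a_i + i · x_0).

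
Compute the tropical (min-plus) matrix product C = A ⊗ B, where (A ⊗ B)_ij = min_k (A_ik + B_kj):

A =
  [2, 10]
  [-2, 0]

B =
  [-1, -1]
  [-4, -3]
A ⊗ B =
  [1, 1]
  [-4, -3]

Apply the min-plus product entry-by-entry:
  C[0][0] = min over k of (A[0][0] + B[0][0] = 2 + -1 = 1, A[0][1] + B[1][0] = 10 + -4 = 6) = 1 (attained at k = 0)
  C[0][1] = min over k of (A[0][0] + B[0][1] = 2 + -1 = 1, A[0][1] + B[1][1] = 10 + -3 = 7) = 1 (attained at k = 0)
  C[1][0] = min over k of (A[1][0] + B[0][0] = -2 + -1 = -3, A[1][1] + B[1][0] = 0 + -4 = -4) = -4 (attained at k = 1)
  C[1][1] = min over k of (A[1][0] + B[0][1] = -2 + -1 = -3, A[1][1] + B[1][1] = 0 + -3 = -3) = -3 (attained at k = 0)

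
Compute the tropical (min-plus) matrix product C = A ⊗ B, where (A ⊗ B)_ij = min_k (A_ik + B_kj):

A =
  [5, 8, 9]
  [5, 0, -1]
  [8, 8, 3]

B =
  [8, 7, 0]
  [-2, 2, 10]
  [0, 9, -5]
A ⊗ B =
  [6, 10, 4]
  [-2, 2, -6]
  [3, 10, -2]

Apply the min-plus product entry-by-entry:
  C[0][0] = min over k of (A[0][0] + B[0][0] = 5 + 8 = 13, A[0][1] + B[1][0] = 8 + -2 = 6, A[0][2] + B[2][0] = 9 + 0 = 9) = 6 (attained at k = 1)
  C[0][1] = min over k of (A[0][0] + B[0][1] = 5 + 7 = 12, A[0][1] + B[1][1] = 8 + 2 = 10, A[0][2] + B[2][1] = 9 + 9 = 18) = 10 (attained at k = 1)
  C[0][2] = min over k of (A[0][0] + B[0][2] = 5 + 0 = 5, A[0][1] + B[1][2] = 8 + 10 = 18, A[0][2] + B[2][2] = 9 + -5 = 4) = 4 (attained at k = 2)
  C[1][0] = min over k of (A[1][0] + B[0][0] = 5 + 8 = 13, A[1][1] + B[1][0] = 0 + -2 = -2, A[1][2] + B[2][0] = -1 + 0 = -1) = -2 (attained at k = 1)
  C[1][1] = min over k of (A[1][0] + B[0][1] = 5 + 7 = 12, A[1][1] + B[1][1] = 0 + 2 = 2, A[1][2] + B[2][1] = -1 + 9 = 8) = 2 (attained at k = 1)
  C[1][2] = min over k of (A[1][0] + B[0][2] = 5 + 0 = 5, A[1][1] + B[1][2] = 0 + 10 = 10, A[1][2] + B[2][2] = -1 + -5 = -6) = -6 (attained at k = 2)
  C[2][0] = min over k of (A[2][0] + B[0][0] = 8 + 8 = 16, A[2][1] + B[1][0] = 8 + -2 = 6, A[2][2] + B[2][0] = 3 + 0 = 3) = 3 (attained at k = 2)
  C[2][1] = min over k of (A[2][0] + B[0][1] = 8 + 7 = 15, A[2][1] + B[1][1] = 8 + 2 = 10, A[2][2] + B[2][1] = 3 + 9 = 12) = 10 (attained at k = 1)
  C[2][2] = min over k of (A[2][0] + B[0][2] = 8 + 0 = 8, A[2][1] + B[1][2] = 8 + 10 = 18, A[2][2] + B[2][2] = 3 + -5 = -2) = -2 (attained at k = 2)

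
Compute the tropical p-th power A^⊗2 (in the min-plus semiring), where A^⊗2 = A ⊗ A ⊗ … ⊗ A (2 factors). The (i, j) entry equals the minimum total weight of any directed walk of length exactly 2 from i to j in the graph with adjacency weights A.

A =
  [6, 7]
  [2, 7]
A^⊗2 =
  [9, 13]
  [8, 9]

Each entry (A^⊗2)_ij equals the minimum over all length-2 walks i = v_0 → v_1 → … → v_2 = j of Σ_t A[v_t][v_{t+1}]. For example, for (i, j) = (0, 1) we minimise over 2 possible intermediate vertex sequences; the minimum is 13, attained along the walk 0 → 0 → 1.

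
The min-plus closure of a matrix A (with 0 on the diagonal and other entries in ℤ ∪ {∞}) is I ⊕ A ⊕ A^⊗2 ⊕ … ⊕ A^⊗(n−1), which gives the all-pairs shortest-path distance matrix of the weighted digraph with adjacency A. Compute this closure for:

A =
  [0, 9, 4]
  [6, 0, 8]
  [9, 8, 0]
Closure =
  [0, 9, 4]
  [6, 0, 8]
  [9, 8, 0]

This is the Floyd-Warshall all-pairs shortest-path computation. For each intermediate vertex k = 0, 1, …, 2, update dist[i][j] ← min(dist[i][j], dist[i][k] + dist[k][j]). The final matrix gives, for each (i, j), the minimum total weight of any directed path from i to j (possibly empty when i = j).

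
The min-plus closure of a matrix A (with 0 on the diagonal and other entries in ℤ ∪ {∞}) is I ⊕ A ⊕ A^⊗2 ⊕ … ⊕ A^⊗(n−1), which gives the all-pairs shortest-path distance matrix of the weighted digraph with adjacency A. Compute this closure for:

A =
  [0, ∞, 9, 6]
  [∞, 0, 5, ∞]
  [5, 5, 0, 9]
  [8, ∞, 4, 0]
Closure =
  [0, 14, 9, 6]
  [10, 0, 5, 14]
  [5, 5, 0, 9]
  [8, 9, 4, 0]

This is the Floyd-Warshall all-pairs shortest-path computation. For each intermediate vertex k = 0, 1, …, 3, update dist[i][j] ← min(dist[i][j], dist[i][k] + dist[k][j]). The final matrix gives, for each (i, j), the minimum total weight of any directed path from i to j (possibly empty when i = j).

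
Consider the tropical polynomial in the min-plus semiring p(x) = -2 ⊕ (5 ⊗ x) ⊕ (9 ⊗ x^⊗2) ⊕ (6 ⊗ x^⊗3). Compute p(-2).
p(-2) = -2

A tropical monomial a ⊗ x^⊗i evaluates to a + i · x. Evaluating each term at x = -2:
  Term 0 contributes -2 + 0 · -2 = -2
  Term 1 contributes 5 + 1 · -2 = 3
  Term 2 contributes 9 + 2 · -2 = 5
  Term 3 contributes 6 + 3 · -2 = 0
p(-2) = ⊕ of these = min[-2, 3, 5, 0] = -2.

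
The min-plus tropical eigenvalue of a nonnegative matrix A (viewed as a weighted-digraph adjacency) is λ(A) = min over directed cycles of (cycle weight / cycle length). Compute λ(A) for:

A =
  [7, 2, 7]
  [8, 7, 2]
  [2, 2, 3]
λ(A) = 2

Enumerate directed cycles and compute their means (weight / length). Sample:
  cycle 0 → 0: weight = 7, length = 1, mean = 7/1 ≈ 7.000
  cycle 1 → 1: weight = 7, length = 1, mean = 7/1 ≈ 7.000
  cycle 2 → 2: weight = 3, length = 1, mean = 3/1 ≈ 3.000
  cycle 0 → 1 → 0: weight = 10, length = 2, mean = 10/2 ≈ 5.000
  cycle 0 → 2 → 0: weight = 9, length = 2, mean = 9/2 ≈ 4.500
  cycle 1 → 0 → 1: weight = 10, length = 2, mean = 10/2 ≈ 5.000
Minimum mean = 2.000, attained e.g. along the cycle 1 → 2 → 1 with weight 4 and length 2. So λ(A) = 4/2 = 2.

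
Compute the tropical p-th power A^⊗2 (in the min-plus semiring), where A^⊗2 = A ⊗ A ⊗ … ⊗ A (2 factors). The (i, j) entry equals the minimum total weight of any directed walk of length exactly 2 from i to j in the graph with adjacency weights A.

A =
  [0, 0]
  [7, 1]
A^⊗2 =
  [0, 0]
  [7, 2]

Each entry (A^⊗2)_ij equals the minimum over all length-2 walks i = v_0 → v_1 → … → v_2 = j of Σ_t A[v_t][v_{t+1}]. For example, for (i, j) = (0, 1) we minimise over 2 possible intermediate vertex sequences; the minimum is 0, attained along the walk 0 → 0 → 1.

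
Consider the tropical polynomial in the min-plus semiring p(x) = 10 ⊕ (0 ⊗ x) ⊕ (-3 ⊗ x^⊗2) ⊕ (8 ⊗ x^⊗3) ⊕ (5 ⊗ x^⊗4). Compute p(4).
p(4) = 4

A tropical monomial a ⊗ x^⊗i evaluates to a + i · x. Evaluating each term at x = 4:
  Term 0 contributes 10 + 0 · 4 = 10
  Term 1 contributes 0 + 1 · 4 = 4
  Term 2 contributes -3 + 2 · 4 = 5
  Term 3 contributes 8 + 3 · 4 = 20
  Term 4 contributes 5 + 4 · 4 = 21
p(4) = ⊕ of these = min[10, 4, 5, 20, 21] = 4.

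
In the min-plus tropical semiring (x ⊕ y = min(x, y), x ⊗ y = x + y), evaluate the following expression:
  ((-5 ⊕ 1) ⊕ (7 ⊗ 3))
((-5 ⊕ 1) ⊕ (7 ⊗ 3)) = -5

Expand innermost to outermost. Recall ⊕ takes the minimum of its arguments and ⊗ takes their sum. Working out the expression ((-5 ⊕ 1) ⊕ (7 ⊗ 3)) gives -5.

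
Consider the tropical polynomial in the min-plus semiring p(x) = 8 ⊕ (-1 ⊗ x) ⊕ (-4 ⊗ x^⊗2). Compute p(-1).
p(-1) = -6

A tropical monomial a ⊗ x^⊗i evaluates to a + i · x. Evaluating each term at x = -1:
  Term 0 contributes 8 + 0 · -1 = 8
  Term 1 contributes -1 + 1 · -1 = -2
  Term 2 contributes -4 + 2 · -1 = -6
p(-1) = ⊕ of these = min[8, -2, -6] = -6.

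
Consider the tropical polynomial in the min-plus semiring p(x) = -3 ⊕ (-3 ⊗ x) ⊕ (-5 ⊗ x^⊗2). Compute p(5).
p(5) = -3

A tropical monomial a ⊗ x^⊗i evaluates to a + i · x. Evaluating each term at x = 5:
  Term 0 contributes -3 + 0 · 5 = -3
  Term 1 contributes -3 + 1 · 5 = 2
  Term 2 contributes -5 + 2 · 5 = 5
p(5) = ⊕ of these = min[-3, 2, 5] = -3.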